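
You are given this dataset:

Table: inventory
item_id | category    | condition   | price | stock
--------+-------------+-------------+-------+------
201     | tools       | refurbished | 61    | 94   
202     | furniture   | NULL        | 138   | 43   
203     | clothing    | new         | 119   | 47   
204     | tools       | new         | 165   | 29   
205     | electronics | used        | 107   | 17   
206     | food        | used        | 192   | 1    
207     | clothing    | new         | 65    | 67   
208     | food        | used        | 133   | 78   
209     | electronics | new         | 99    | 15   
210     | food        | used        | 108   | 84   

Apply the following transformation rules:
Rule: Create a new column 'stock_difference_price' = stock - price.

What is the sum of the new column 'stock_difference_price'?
-712

Step 1: For each record, compute stock - price
Example calculations:
  94 - 61 = 33
  43 - 138 = -95
  47 - 119 = -72
  ...
Step 2: Sum all derived values
Step 3: Total = -712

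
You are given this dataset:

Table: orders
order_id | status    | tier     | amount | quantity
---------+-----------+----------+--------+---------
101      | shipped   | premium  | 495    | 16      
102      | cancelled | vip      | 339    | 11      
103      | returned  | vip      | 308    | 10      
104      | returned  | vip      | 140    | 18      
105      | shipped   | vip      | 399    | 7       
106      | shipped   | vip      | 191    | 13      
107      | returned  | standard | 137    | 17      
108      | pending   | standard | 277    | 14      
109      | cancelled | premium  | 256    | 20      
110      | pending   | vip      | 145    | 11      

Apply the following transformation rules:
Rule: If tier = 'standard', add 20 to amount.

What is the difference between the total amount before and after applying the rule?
40

Step 1: Original sum of amount = 2687
Step 2: 2 records have tier = 'standard'
Step 3: Each affected record changes by 20
Step 4: Total change = 2 × 20 = 40
Step 5: New sum = 2687 + 40 = 2727
Step 6: Difference = |2727 - 2687| = 40
        (Sum increased by 40)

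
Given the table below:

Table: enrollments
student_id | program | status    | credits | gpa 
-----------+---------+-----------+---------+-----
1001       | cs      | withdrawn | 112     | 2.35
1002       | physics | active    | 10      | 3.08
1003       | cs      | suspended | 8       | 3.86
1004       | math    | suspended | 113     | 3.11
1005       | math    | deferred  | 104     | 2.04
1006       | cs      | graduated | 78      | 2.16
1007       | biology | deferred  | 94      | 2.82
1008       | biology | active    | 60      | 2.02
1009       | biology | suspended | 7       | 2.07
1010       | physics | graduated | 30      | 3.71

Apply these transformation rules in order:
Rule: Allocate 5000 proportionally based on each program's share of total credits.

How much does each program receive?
biology: 1306.82, cs: 1607.14, math: 1761.36, physics: 324.68

Step 1: Calculate total credits = 616
Step 2: Calculate each program's proportion:
  biology: 161/616 = 26.14% → 1306.82
  cs: 198/616 = 32.14% → 1607.14
  math: 217/616 = 35.23% → 1761.36
  physics: 40/616 = 6.49% → 324.68
Step 3: Verify: sum of allocations ≈ 5000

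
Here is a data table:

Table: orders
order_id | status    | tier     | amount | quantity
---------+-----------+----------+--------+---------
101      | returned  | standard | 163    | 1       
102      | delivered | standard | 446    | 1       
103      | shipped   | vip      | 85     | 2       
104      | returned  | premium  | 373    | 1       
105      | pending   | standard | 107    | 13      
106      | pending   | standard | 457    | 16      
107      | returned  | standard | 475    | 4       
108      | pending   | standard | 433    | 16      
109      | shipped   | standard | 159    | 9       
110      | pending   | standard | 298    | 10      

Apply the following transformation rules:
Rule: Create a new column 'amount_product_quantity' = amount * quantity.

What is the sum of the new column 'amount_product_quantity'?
23094

Step 1: For each record, compute amount * quantity
Example calculations:
  163 * 1 = 163
  446 * 1 = 446
  85 * 2 = 170
  ...
Step 2: Sum all derived values
Step 3: Total = 23094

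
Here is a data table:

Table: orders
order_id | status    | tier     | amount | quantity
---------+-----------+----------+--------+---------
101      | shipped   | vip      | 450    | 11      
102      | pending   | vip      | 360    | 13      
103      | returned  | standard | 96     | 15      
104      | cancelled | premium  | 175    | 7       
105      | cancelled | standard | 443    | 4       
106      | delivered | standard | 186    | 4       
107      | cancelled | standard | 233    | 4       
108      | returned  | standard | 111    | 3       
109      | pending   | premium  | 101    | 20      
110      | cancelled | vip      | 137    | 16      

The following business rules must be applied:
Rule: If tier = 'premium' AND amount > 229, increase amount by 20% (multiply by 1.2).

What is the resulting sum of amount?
2292

Step 1: Find records where tier = 'premium' AND amount > 229
Step 2: 0 records match, summing to 0
Step 3: After multiplier: 0 × 1.2 = 0.0
Step 4: Unaffected records sum: 2292
Step 5: Final sum = 0.0 + 2292 = 2292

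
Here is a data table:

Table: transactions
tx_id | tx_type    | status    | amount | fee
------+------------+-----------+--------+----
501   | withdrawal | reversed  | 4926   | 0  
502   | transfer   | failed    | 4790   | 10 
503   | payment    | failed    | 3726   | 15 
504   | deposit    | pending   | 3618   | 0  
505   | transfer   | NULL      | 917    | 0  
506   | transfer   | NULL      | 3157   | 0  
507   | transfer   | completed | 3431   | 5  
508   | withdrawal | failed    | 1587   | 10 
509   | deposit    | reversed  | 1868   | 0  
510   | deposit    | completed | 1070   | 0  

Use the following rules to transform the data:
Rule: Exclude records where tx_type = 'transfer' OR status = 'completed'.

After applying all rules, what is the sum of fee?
25

Step 1: Find records where tx_type = 'transfer' OR status = 'completed'
Step 2: 5 records match, summing to 15
Step 3: Original sum: 40
Step 4: Remaining sum = 40 - 15 = 25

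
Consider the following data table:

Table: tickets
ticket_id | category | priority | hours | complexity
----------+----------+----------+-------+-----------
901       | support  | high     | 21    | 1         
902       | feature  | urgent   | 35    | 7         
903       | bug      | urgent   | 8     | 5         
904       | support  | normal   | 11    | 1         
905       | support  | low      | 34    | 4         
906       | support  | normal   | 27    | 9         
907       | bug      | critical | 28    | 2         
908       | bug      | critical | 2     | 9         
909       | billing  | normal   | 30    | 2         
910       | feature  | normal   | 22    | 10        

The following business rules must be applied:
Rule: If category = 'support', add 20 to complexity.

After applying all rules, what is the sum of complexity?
130

Step 1: Count records where category = 'support': 4
Step 2: Total bonus added: 4 × 20 = 80
Step 3: Original sum of complexity: 50
Step 4: Final sum = 50 + 80 = 130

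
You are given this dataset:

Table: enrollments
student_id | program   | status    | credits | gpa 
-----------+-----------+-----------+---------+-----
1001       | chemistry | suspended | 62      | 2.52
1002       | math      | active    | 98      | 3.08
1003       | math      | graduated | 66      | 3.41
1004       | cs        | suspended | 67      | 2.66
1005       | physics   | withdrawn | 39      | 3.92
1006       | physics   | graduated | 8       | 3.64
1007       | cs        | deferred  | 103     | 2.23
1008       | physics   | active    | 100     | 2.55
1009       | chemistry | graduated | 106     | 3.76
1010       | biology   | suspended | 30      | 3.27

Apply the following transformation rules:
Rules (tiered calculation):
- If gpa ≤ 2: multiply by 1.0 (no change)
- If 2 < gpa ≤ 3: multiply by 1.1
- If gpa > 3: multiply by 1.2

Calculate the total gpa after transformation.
36.25

Step 1: Tier 1 (gpa ≤ 2): 0 records, sum = 0 × 1.0 = 0.0
Step 2: Tier 2 (2 < gpa ≤ 3): 4 records, sum = 9.96 × 1.1 = 10.96
Step 3: Tier 3 (gpa > 3): 6 records, sum = 21.08 × 1.2 = 25.3
Step 4: Final sum = 0.0 + 10.96 + 25.3 = 36.25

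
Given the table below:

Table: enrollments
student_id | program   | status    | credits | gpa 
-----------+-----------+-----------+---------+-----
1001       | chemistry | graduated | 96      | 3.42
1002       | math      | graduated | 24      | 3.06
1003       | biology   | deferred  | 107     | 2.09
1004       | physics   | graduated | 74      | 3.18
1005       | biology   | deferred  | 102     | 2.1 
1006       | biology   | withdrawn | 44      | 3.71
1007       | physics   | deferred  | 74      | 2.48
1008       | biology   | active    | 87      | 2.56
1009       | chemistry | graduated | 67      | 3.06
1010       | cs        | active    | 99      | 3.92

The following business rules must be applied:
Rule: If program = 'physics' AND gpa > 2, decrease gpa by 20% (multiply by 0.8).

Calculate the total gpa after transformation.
28.45

Step 1: Find records where program = 'physics' AND gpa > 2
Step 2: 2 records match, summing to 5.66
Step 3: After multiplier: 5.66 × 0.8 = 4.53
Step 4: Unaffected records sum: 23.92
Step 5: Final sum = 4.53 + 23.92 = 28.45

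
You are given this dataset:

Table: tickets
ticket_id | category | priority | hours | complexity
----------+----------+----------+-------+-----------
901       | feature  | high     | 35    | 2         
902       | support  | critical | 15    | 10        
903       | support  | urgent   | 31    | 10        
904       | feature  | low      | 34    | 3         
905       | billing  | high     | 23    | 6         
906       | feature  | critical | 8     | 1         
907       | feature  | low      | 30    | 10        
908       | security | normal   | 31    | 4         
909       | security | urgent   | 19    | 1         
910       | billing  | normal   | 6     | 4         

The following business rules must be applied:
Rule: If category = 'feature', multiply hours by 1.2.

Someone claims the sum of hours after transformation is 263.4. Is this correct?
No, the correct result is 253.4.

Step 1: Calculate the correct sum after transformation
Step 2: Apply multiplier 1.2 to records where category = 'feature'
Step 3: Correct result = 253.4
Step 4: Claimed result = 263.4
Step 5: 253.4 ≠ 263.4
Conclusion: The claimed result is incorrect. The correct answer is 253.4.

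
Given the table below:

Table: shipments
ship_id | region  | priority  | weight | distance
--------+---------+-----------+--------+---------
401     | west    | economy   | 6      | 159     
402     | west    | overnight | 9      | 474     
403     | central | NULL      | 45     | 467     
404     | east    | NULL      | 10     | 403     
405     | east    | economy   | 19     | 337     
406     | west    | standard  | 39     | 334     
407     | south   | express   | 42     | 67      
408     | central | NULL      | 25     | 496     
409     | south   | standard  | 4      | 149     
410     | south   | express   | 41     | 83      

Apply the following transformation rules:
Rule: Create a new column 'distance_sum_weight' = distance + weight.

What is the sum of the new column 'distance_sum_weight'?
3209

Step 1: For each record, compute distance + weight
Example calculations:
  159 + 6 = 165
  474 + 9 = 483
  467 + 45 = 512
  ...
Step 2: Sum all derived values
Step 3: Total = 3209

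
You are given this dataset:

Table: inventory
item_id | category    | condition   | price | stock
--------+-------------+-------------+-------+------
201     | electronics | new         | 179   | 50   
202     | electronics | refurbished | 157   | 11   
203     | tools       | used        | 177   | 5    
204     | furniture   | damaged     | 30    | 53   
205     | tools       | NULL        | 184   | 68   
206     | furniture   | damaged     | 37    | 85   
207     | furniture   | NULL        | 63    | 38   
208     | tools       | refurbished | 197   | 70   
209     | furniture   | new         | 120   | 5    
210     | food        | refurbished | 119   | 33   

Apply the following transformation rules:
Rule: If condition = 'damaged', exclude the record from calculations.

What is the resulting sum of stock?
280

Step 1: Identify records where condition = 'damaged'
Step 2: The excluded records sum to 138
Step 3: Original total stock = 418
Step 4: Remaining total = 418 - 138 = 280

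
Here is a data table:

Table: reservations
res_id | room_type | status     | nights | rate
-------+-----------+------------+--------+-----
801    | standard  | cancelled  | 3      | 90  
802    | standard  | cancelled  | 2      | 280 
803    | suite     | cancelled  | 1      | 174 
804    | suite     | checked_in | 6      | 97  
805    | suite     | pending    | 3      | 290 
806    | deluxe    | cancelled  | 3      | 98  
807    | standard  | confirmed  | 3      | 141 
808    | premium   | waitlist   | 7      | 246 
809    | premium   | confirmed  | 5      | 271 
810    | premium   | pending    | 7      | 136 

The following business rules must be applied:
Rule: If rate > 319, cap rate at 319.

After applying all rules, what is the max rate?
290

Step 1: Original maximum rate = 290
Step 2: Check cap of 319 against maximum
Step 3: No records exceed the cap (max 290 <= cap 319), so no capping applies
Step 4: Maximum after transformation = 290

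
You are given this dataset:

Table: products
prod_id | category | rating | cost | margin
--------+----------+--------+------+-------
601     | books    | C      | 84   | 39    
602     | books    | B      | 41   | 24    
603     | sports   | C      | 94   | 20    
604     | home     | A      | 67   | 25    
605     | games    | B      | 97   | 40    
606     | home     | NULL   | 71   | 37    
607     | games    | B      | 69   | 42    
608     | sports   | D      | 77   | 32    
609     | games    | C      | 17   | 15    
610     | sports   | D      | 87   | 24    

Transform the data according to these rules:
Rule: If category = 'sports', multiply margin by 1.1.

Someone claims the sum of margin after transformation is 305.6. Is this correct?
Yes, the result is correct.

Step 1: Calculate the correct sum after transformation
Step 2: Apply multiplier 1.1 to records where category = 'sports'
Step 3: Correct result = 305.6
Step 4: Claimed result = 305.6
Step 5: 305.6 = 305.6 ✓
Conclusion: The claimed result is correct.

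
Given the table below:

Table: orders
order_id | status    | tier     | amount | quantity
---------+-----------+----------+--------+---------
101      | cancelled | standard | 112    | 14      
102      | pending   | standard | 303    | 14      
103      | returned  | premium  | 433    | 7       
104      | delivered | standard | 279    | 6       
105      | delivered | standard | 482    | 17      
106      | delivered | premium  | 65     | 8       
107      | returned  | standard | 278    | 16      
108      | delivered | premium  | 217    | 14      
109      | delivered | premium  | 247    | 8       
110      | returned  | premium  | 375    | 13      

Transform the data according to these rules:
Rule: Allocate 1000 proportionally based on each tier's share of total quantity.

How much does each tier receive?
premium: 427.35, standard: 572.65

Step 1: Calculate total quantity = 117
Step 2: Calculate each tier's proportion:
  premium: 50/117 = 42.74% → 427.35
  standard: 67/117 = 57.26% → 572.65
Step 3: Verify: sum of allocations ≈ 1000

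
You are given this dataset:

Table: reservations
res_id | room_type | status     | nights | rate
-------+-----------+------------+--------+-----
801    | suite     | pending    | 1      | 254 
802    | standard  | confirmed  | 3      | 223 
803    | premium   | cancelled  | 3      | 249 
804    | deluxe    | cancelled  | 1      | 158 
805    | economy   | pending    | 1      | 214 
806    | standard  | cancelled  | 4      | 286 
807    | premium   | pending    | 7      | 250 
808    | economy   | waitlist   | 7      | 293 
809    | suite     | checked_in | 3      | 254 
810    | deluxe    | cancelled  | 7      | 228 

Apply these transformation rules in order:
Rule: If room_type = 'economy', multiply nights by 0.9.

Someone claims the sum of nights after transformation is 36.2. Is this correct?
Yes, the result is correct.

Step 1: Calculate the correct sum after transformation
Step 2: Apply multiplier 0.9 to records where room_type = 'economy'
Step 3: Correct result = 36.2
Step 4: Claimed result = 36.2
Step 5: 36.2 = 36.2 ✓
Conclusion: The claimed result is correct.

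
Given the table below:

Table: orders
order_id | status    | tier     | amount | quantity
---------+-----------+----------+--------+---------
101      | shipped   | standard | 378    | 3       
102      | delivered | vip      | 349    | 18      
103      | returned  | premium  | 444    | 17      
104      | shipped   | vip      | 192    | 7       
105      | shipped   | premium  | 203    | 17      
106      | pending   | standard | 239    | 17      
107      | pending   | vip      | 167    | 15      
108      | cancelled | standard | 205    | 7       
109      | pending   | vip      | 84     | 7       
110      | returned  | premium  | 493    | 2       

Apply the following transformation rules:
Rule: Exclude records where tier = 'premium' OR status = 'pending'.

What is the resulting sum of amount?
1124

Step 1: Find records where tier = 'premium' OR status = 'pending'
Step 2: 6 records match, summing to 1630
Step 3: Original sum: 2754
Step 4: Remaining sum = 2754 - 1630 = 1124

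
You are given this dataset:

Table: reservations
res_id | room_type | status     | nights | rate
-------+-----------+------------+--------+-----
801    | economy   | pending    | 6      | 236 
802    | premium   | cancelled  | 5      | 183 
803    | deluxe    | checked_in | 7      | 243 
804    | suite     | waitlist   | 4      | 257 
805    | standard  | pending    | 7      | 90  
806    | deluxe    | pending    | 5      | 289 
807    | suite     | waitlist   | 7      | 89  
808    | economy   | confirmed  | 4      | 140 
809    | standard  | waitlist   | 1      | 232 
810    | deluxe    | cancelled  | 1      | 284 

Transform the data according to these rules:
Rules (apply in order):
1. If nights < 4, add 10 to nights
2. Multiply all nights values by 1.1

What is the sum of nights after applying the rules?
73.7

Step 1: Apply Rule 1 - Add 10 to records with nights < 4
  - 2 records affected: 2 + (2 × 10) = 22
  - Unaffected records: 45
  - Sum after Rule 1: 67
Step 2: Apply Rule 2 - Multiply all by 1.1
  - 67 × 1.1 = 73.7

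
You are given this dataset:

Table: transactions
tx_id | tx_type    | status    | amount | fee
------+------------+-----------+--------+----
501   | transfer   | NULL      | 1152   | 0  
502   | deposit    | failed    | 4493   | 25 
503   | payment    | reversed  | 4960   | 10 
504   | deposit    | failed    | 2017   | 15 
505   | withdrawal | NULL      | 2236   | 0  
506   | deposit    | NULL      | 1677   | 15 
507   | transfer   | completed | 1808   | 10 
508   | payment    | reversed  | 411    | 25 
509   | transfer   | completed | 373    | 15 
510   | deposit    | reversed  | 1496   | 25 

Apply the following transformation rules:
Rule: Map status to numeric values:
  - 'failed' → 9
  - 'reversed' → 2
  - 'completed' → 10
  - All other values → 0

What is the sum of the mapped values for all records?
44

Step 1: Apply mapping to each record
Step 2: Count by status:
  'failed': 2 records × 9 = 18
  'reversed': 3 records × 2 = 6
  'completed': 2 records × 10 = 20
Step 3: Sum all mapped values = 44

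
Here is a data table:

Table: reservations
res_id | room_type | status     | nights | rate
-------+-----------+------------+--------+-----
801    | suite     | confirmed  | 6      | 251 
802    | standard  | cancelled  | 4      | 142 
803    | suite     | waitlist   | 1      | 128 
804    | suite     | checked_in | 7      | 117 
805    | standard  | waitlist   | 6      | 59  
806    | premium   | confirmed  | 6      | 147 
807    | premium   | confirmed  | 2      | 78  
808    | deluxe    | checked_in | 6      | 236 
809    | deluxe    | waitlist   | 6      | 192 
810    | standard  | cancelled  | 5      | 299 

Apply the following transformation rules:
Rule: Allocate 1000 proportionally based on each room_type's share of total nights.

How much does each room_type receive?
deluxe: 244.9, premium: 163.27, standard: 306.12, suite: 285.71

Step 1: Calculate total nights = 49
Step 2: Calculate each room_type's proportion:
  deluxe: 12/49 = 24.49% → 244.9
  premium: 8/49 = 16.33% → 163.27
  standard: 15/49 = 30.61% → 306.12
  suite: 14/49 = 28.57% → 285.71
Step 3: Verify: sum of allocations ≈ 1000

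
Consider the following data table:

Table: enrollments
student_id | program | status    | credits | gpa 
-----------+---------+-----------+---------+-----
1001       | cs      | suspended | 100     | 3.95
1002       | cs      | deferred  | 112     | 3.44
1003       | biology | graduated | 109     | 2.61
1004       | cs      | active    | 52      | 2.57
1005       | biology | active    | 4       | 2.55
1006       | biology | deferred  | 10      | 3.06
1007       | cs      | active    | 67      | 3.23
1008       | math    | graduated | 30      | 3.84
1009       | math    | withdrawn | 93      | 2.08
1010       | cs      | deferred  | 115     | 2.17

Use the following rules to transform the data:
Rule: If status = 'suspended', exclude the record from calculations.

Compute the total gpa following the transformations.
25.55

Step 1: Identify records where status = 'suspended'
Step 2: The excluded records sum to 3.95
Step 3: Original total gpa = 29.5
Step 4: Remaining total = 29.5 - 3.95 = 25.55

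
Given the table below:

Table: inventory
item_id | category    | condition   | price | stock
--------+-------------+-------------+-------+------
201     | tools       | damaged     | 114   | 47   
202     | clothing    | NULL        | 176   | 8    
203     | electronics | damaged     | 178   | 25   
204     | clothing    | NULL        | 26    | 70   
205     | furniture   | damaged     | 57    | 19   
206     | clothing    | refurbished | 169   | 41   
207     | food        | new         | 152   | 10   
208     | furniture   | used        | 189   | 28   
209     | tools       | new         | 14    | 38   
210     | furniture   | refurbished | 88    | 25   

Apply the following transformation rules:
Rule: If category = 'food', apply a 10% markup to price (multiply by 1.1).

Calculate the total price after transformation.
1178.2

Step 1: Records with category = 'food' have total price = 152
Step 2: Apply multiplier: 152 × 1.1 = 167.2
Step 3: Other records total: 1011
Step 4: Final sum = 167.2 + 1011 = 1178.2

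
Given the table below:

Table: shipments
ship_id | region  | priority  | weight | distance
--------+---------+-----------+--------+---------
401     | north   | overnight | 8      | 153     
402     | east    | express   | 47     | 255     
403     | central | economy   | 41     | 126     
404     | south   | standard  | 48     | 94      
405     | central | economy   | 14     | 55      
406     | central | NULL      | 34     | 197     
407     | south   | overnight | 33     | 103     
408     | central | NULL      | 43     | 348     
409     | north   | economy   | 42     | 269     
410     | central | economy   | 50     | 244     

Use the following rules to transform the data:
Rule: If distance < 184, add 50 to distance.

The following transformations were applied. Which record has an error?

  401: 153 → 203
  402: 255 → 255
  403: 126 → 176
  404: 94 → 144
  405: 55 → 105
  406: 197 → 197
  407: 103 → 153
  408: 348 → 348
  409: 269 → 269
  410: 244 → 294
Record 410 has an error. The correct transformed value should be 244, not 294.

Step 1: Check each record against the rule
Step 2: Record 410 has distance = 244
Step 3: Since 244 >= 184, the bonus should not have been applied
Step 4: Correct value = 244, but claimed value = 294
Conclusion: Record 410 has the error.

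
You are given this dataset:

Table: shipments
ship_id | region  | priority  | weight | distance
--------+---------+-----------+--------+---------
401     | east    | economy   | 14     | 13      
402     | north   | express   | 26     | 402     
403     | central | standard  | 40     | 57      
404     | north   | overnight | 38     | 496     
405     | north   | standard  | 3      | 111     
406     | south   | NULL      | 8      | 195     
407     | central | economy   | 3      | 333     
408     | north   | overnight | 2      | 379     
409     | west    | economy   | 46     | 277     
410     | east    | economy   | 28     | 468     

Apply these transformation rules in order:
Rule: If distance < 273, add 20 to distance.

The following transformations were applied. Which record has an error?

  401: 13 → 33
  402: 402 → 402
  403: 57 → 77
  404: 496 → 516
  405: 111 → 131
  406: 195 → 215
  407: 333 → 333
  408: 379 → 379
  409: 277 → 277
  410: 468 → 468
Record 404 has an error. The correct transformed value should be 496, not 516.

Step 1: Check each record against the rule
Step 2: Record 404 has distance = 496
Step 3: Since 496 >= 273, the bonus should not have been applied
Step 4: Correct value = 496, but claimed value = 516
Conclusion: Record 404 has the error.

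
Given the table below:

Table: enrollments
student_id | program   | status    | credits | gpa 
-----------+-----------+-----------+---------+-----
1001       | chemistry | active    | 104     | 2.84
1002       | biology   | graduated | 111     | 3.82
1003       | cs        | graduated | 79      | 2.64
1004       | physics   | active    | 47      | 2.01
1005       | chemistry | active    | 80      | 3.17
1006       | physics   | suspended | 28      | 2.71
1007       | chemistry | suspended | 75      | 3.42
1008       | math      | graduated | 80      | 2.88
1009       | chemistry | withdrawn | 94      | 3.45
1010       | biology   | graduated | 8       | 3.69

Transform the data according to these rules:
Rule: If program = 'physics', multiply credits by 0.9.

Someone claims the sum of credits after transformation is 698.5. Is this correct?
Yes, the result is correct.

Step 1: Calculate the correct sum after transformation
Step 2: Apply multiplier 0.9 to records where program = 'physics'
Step 3: Correct result = 698.5
Step 4: Claimed result = 698.5
Step 5: 698.5 = 698.5 ✓
Conclusion: The claimed result is correct.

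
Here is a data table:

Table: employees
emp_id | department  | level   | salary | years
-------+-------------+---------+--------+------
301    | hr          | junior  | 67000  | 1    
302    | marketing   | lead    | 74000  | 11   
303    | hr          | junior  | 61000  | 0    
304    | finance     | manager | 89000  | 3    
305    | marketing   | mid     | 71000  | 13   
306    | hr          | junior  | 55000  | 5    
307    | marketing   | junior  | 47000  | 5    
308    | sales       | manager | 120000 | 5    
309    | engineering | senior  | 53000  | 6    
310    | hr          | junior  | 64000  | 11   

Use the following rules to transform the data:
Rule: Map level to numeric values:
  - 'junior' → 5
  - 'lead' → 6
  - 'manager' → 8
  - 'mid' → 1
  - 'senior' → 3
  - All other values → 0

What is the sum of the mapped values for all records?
51

Step 1: Apply mapping to each record
Step 2: Count by status:
  'junior': 5 records × 5 = 25
  'lead': 1 records × 6 = 6
  'manager': 2 records × 8 = 16
  'mid': 1 records × 1 = 1
  'senior': 1 records × 3 = 3
Step 3: Sum all mapped values = 51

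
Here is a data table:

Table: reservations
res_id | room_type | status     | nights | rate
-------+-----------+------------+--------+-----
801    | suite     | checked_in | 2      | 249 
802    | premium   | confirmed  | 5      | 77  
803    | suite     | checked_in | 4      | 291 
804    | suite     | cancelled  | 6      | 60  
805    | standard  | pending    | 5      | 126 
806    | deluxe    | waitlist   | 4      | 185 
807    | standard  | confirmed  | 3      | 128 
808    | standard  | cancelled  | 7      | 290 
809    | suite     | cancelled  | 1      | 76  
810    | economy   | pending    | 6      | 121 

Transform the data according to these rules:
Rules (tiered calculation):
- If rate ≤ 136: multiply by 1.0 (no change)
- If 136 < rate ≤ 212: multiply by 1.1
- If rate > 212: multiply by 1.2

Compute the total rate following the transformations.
1787.5

Step 1: Tier 1 (rate ≤ 136): 6 records, sum = 588 × 1.0 = 588.0
Step 2: Tier 2 (136 < rate ≤ 212): 1 records, sum = 185 × 1.1 = 203.5
Step 3: Tier 3 (rate > 212): 3 records, sum = 830 × 1.2 = 996.0
Step 4: Final sum = 588.0 + 203.5 + 996.0 = 1787.5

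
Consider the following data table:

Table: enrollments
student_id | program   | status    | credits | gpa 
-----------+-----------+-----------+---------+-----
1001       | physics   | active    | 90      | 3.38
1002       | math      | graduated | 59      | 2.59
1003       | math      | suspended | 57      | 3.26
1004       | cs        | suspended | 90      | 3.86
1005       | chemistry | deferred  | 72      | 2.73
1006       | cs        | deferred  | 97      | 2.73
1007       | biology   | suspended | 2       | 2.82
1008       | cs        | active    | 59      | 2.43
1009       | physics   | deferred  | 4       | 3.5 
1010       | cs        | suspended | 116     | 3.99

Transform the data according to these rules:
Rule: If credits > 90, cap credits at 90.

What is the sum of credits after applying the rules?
613

Step 1: 2 records have credits > 90
Step 2: These records originally summed to 213
Step 3: After capping: 2 × 90 = 180
Step 4: Unaffected records sum: 433
Step 5: Final sum = 180 + 433 = 613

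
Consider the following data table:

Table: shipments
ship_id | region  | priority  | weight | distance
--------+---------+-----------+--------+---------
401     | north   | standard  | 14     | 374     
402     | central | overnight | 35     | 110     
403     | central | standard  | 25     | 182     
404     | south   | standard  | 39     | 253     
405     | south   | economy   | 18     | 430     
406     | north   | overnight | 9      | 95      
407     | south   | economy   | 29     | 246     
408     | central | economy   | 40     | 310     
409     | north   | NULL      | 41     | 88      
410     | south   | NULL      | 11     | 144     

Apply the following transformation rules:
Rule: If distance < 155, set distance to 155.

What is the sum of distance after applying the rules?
2415

Step 1: 4 records have distance < 155
Step 2: These records originally summed to 437
Step 3: After setting to minimum: 4 × 155 = 620
Step 4: Unaffected records sum: 1795
Step 5: Final sum = 620 + 1795 = 2415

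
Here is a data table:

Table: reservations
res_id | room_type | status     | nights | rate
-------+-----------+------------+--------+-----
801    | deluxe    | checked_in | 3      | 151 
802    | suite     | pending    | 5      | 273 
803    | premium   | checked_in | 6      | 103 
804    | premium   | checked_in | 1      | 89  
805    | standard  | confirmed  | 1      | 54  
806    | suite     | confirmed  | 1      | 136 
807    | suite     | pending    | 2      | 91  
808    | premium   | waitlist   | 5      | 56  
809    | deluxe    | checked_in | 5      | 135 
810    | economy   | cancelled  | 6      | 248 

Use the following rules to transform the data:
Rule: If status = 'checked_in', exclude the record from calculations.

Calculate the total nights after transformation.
20

Step 1: Identify records where status = 'checked_in'
Step 2: The excluded records sum to 15
Step 3: Original total nights = 35
Step 4: Remaining total = 35 - 15 = 20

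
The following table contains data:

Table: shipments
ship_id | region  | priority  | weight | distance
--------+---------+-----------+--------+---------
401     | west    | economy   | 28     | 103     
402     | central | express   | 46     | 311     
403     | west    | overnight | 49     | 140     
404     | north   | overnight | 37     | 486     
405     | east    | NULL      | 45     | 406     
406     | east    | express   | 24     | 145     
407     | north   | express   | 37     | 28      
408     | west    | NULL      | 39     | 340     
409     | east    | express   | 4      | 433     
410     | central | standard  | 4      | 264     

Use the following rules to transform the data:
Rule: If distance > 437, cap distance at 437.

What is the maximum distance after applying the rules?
437

Step 1: Original maximum distance = 486
Step 2: Apply cap at 437
Step 3: 1 records had distance > 437 and were capped
Step 4: Maximum after transformation = 437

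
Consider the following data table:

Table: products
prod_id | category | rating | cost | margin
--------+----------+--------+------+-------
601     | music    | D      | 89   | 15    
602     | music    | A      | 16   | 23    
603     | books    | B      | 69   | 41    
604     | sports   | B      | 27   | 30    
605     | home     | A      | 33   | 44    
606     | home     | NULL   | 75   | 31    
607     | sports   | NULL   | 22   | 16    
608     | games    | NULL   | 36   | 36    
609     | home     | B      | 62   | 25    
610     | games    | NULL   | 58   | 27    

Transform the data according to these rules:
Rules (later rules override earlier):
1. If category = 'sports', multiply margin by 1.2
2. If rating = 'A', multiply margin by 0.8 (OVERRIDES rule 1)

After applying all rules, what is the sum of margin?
283.8

Step 1: Rule 2 takes priority for records with rating = 'A'
  - 2 records: 67 × 0.8 = 53.6
Step 2: Rule 1 applies to remaining records with category = 'sports'
  - 2 records: 46 × 1.2 = 55.2
Step 3: Other records unchanged: 175
Step 4: Final sum = 53.6 + 55.2 + 175 = 283.8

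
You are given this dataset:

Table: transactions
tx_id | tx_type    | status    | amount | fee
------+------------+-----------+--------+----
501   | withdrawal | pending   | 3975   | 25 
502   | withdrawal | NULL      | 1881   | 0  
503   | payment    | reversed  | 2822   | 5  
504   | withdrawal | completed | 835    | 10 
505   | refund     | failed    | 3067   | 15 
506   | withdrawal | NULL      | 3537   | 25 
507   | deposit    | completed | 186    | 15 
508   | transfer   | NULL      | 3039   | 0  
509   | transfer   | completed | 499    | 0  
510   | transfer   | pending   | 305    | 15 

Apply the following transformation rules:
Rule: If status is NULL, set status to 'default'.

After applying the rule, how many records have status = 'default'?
3

Step 1: Count records where status IS NULL
Step 2: Found 3 records with NULL status
Step 3: These records will have status set to 'default'
Step 4: Records already having status = 'default': 0
Step 5: Answer: 3 + 0 = 3 records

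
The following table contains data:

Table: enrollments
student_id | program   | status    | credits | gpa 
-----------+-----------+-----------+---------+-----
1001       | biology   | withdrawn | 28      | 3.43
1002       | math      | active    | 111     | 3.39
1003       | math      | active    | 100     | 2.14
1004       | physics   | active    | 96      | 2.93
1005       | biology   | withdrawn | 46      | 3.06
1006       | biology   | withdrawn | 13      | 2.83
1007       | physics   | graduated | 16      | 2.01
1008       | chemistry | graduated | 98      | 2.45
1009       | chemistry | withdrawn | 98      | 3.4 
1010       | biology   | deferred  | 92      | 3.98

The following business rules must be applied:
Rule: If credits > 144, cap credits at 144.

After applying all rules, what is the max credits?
111

Step 1: Original maximum credits = 111
Step 2: Check cap of 144 against maximum
Step 3: No records exceed the cap (max 111 <= cap 144), so no capping applies
Step 4: Maximum after transformation = 111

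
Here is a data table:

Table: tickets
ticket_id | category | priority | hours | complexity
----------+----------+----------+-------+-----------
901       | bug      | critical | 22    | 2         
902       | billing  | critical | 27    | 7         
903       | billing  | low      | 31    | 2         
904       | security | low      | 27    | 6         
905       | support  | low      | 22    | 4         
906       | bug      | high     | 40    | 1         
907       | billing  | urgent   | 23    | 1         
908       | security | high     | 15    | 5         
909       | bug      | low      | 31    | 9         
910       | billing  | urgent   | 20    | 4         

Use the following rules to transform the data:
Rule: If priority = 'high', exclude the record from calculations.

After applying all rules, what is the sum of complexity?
35

Step 1: Identify records where priority = 'high'
Step 2: The excluded records sum to 6
Step 3: Original total complexity = 41
Step 4: Remaining total = 41 - 6 = 35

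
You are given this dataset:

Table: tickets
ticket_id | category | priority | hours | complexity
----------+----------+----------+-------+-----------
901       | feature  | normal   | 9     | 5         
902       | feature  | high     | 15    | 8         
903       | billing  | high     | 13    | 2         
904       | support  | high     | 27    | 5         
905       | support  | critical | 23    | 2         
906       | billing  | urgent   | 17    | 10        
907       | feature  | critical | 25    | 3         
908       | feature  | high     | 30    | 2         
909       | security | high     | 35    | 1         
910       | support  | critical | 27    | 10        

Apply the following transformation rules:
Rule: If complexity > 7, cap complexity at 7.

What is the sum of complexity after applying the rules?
41

Step 1: 3 records have complexity > 7
Step 2: These records originally summed to 28
Step 3: After capping: 3 × 7 = 21
Step 4: Unaffected records sum: 20
Step 5: Final sum = 21 + 20 = 41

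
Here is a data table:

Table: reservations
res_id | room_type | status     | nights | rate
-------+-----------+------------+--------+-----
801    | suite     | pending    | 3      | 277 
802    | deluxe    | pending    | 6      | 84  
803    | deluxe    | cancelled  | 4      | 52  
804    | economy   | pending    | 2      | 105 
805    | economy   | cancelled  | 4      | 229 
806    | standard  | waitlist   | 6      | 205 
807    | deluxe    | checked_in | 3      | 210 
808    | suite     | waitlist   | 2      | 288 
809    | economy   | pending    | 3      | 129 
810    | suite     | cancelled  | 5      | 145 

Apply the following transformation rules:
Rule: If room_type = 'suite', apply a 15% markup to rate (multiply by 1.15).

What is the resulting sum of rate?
1830.5

Step 1: Records with room_type = 'suite' have total rate = 710
Step 2: Apply multiplier: 710 × 1.15 = 816.5
Step 3: Other records total: 1014
Step 4: Final sum = 816.5 + 1014 = 1830.5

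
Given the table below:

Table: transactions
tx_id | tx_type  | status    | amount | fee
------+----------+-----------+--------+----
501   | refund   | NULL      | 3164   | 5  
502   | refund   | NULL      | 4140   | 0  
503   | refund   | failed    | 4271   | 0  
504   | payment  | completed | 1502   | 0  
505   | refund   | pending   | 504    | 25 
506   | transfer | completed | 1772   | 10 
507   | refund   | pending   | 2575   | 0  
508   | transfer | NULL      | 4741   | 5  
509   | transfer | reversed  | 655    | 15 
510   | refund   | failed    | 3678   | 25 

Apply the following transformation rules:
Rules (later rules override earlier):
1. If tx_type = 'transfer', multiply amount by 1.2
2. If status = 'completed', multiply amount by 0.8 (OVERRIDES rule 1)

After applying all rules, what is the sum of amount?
27426.4

Step 1: Rule 2 takes priority for records with status = 'completed'
  - 2 records: 3274 × 0.8 = 2619.2
Step 2: Rule 1 applies to remaining records with tx_type = 'transfer'
  - 2 records: 5396 × 1.2 = 6475.2
Step 3: Other records unchanged: 18332
Step 4: Final sum = 2619.2 + 6475.2 + 18332 = 27426.4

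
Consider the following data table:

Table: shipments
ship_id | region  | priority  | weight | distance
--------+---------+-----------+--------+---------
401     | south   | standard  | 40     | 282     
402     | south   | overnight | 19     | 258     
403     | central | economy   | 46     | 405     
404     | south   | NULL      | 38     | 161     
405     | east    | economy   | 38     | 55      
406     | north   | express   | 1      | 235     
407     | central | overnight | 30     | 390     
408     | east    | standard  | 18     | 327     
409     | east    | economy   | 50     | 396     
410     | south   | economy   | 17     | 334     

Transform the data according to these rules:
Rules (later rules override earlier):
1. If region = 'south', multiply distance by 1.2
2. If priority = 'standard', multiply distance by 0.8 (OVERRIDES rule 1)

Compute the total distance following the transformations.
2871.8

Step 1: Rule 2 takes priority for records with priority = 'standard'
  - 2 records: 609 × 0.8 = 487.2
Step 2: Rule 1 applies to remaining records with region = 'south'
  - 3 records: 753 × 1.2 = 903.6
Step 3: Other records unchanged: 1481
Step 4: Final sum = 487.2 + 903.6 + 1481 = 2871.8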